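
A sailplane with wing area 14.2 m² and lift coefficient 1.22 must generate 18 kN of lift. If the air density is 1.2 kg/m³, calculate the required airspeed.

L = ½ρv²S·CL ⇒ v = √(2L/(ρ·S·CL))
v = √(2 × 18000 / (1.2 × 14.2 × 1.22)) = √1732 = 41.6 m/s

v = 41.6 m/s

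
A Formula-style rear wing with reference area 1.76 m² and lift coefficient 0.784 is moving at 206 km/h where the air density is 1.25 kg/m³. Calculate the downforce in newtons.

L = 2820 N

Convert speed: v = 206 km/h ÷ 3.6 = 57.22 m/s.
L = ½ρv²S·CL = ½ × 1.25 × 57.22² × 1.76 × 0.784 = 2820 N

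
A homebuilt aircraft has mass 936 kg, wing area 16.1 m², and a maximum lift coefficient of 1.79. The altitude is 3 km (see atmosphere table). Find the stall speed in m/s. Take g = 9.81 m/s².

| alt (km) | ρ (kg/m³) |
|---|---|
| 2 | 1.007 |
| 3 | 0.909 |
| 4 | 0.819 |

At 3 km, from the table: ρ = 0.909 kg/m³.
Stall occurs when L = W at CL,max. W = mg = 936 × 9.81 = 9182 N.
V_stall = √(2W/(ρ·S·CL,max)) = √(2 × 9182 / (0.909 × 16.1 × 1.79))
V_stall = √701 = 26.5 m/s

V_stall = 26.5 m/s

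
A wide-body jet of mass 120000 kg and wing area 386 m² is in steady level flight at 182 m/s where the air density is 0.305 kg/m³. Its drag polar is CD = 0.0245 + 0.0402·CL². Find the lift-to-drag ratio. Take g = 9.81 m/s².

L/D = 15.4

Weight W = mg = 120000 × 9.81 = 1.1772×10^6 N; in level flight L = W.
Dynamic pressure q = 0.5 × 0.305 × 182² = 5051 Pa.
CL = W/(q·S) = 1.1772×10^6 / (5051 × 386) = 0.6037.
CD = 0.0245 + 0.0402 × 0.6037² = 0.03915.
L/D = CL/CD = 0.6037 / 0.03915 = 15.4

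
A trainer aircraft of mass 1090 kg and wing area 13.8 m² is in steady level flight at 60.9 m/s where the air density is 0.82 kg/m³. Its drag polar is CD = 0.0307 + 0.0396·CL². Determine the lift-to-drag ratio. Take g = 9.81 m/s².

In steady level flight, lift balances weight: W = mg = 1090 × 9.81 = 10693 N.
Dynamic pressure q = 0.5 × 0.82 × 60.9² = 1521 Pa.
Required CL = L/(qS) = 10693/(1521·13.8) = 0.5096.
CD = 0.0307 + 0.0396 × 0.5096² = 0.04098.
L/D = CL/CD = 0.5096 / 0.04098 = 12.4

L/D = 12.4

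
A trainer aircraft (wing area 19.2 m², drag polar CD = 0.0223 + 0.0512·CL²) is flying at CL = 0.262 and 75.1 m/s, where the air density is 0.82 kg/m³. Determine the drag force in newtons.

D = 1150 N

CD = 0.0223 + 0.0512 × 0.262² = 0.02581
D = ½ρv²S·CD = ½ × 0.82 × 75.1² × 19.2 × 0.02581 = 1150 N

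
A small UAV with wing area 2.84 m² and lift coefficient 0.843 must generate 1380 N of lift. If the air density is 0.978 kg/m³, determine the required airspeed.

v = 34.3 m/s

L = ½ρv²S·CL ⇒ v = √(2L/(ρ·S·CL))
v = √(2 × 1380 / (0.978 × 2.84 × 0.843)) = √1179 = 34.3 m/s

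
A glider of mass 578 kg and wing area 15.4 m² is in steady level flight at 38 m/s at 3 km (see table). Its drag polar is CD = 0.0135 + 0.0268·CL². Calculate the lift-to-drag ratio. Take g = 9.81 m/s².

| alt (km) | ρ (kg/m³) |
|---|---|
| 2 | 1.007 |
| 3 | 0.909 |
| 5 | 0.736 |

At 3 km, from the table: ρ = 0.909 kg/m³.
Level flight ⇒ L = W = m·g = 578 × 9.81 = 5670.2 N.
q = ½ρv² = ½ × 0.909 × 38² = 656.3 Pa.
CL = 2W/(ρv²S) = 2×5670.2/(0.909×38²×15.4) = 0.561.
CD = 0.0135 + 0.0268 × 0.561² = 0.02193.
L/D = CL/CD = 0.561 / 0.02193 = 25.6

L/D = 25.6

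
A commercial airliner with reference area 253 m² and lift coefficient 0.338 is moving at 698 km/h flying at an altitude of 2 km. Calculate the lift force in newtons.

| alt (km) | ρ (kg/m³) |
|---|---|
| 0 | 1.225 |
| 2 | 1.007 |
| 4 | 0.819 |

L = 1.62×10^6 N

At 2 km, from the table: ρ = 1.007 kg/m³.
Convert speed: v = 698 km/h ÷ 3.6 = 193.9 m/s.
L = ½ρv²S·CL = ½ × 1.007 × 193.9² × 253 × 0.338 = 1.62×10^6 N ≈ 1620 kN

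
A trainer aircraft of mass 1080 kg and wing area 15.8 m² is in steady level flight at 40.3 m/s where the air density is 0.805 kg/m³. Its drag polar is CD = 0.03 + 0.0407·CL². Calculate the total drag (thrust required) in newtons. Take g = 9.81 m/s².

D = 752 N

In steady level flight, lift balances weight: W = mg = 1080 × 9.81 = 10595 N.
Dynamic pressure q = 0.5 × 0.805 × 40.3² = 653.7 Pa.
CL = 2W/(ρv²S) = 2×10595/(0.805×40.3²×15.8) = 1.026.
CD = 0.03 + 0.0407 × 1.026² = 0.07283.
D = q·S·CD = 653.7 × 15.8 × 0.07283 = 752.2 N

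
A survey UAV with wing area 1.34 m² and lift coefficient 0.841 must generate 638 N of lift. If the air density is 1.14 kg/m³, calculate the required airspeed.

L = ½ρv²S·CL ⇒ v = √(2L/(ρ·S·CL))
v = √(2 × 638 / (1.14 × 1.34 × 0.841)) = √993.2 = 31.5 m/s

v = 31.5 m/s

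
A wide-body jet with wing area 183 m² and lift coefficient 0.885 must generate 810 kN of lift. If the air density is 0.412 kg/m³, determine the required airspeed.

L = ½ρv²S·CL ⇒ v = √(2L/(ρ·S·CL))
v = √(2 × 8.1×10^5 / (0.412 × 183 × 0.885)) = √24280 = 156 m/s

v = 156 m/s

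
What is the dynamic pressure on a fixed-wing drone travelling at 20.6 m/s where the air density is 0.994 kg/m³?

q = 211 Pa

q = ½ρv² = ½ × 0.994 × 20.6² = 211 Pa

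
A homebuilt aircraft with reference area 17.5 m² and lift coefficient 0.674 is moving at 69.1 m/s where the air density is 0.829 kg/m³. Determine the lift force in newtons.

L = 23300 N

Dynamic pressure q = ½ρv² = ½ × 0.829 × 69.1² = 1979 Pa.
L = q·S·CL = 1979 × 17.5 × 0.674 = 23300 N ≈ 23.3 kN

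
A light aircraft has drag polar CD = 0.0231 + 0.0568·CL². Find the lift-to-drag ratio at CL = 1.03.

CD = 0.0231 + 0.0568 × 1.03² = 0.08336
L/D = CL/CD = 1.03 / 0.08336 = 12.4

L/D = 12.4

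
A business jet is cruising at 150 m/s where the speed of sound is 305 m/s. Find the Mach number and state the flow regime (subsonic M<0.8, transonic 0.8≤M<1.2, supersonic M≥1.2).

M = 0.492 (subsonic)

M = v/a = 150 / 305 = 0.492
M = 0.492 → subsonic.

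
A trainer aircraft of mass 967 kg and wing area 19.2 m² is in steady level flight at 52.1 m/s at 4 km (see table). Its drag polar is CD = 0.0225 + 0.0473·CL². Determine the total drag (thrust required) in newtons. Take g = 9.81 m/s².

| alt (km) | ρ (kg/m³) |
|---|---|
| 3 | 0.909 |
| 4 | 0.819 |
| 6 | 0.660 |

At 4 km, from the table: ρ = 0.819 kg/m³.
Weight W = mg = 967 × 9.81 = 9486.3 N; in level flight L = W.
Dynamic pressure q = 0.5 × 0.819 × 52.1² = 1112 Pa.
CL = 2W/(ρv²S) = 2×9486.3/(0.819×52.1²×19.2) = 0.4445.
CD = 0.0225 + 0.0473 × 0.4445² = 0.03185.
D = q·S·CD = 1112 × 19.2 × 0.03185 = 679.6 N

D = 680 N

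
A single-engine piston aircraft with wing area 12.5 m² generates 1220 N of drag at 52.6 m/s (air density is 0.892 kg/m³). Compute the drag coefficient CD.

CD = 0.0791

From D = ½ρv²S·CD, rearranging gives CD = 2D/(ρv²S).
CD = 2 × 1220 / (0.892 × 52.6² × 12.5) = 0.0791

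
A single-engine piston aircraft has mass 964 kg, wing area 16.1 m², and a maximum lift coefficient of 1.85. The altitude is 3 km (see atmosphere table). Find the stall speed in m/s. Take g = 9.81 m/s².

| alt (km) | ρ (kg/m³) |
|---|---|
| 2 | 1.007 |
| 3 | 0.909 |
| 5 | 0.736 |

V_stall = 26.4 m/s

At 3 km, from the table: ρ = 0.909 kg/m³.
Stall occurs when L = W at CL,max. W = mg = 964 × 9.81 = 9457 N.
From L = ½ρV²S·CL,max = W: V_stall = √(2W/(ρSCL,max)) = √(2·9457/(0.909·16.1·1.85))
V_stall = √698.6 = 26.4 m/s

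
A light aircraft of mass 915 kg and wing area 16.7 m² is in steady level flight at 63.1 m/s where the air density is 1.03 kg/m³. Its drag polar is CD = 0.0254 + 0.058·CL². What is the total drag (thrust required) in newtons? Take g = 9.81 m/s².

D = 1010 N

Level flight ⇒ L = W = m·g = 915 × 9.81 = 8976.1 N.
q = ½ρv² = ½ × 1.03 × 63.1² = 2051 Pa.
CL = 2W/(ρv²S) = 2×8976.1/(1.03×63.1²×16.7) = 0.2621.
CD = 0.0254 + 0.058 × 0.2621² = 0.02939.
D = q·S·CD = 2051 × 16.7 × 0.02939 = 1006 N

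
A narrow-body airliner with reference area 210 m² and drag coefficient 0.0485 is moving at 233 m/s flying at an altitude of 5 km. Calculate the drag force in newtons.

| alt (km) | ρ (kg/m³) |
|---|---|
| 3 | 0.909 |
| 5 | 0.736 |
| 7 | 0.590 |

D = 2.03×10^5 N

At 5 km, from the table: ρ = 0.736 kg/m³.
D = ½ρv²S·CD = ½ × 0.736 × 233² × 210 × 0.0485 = 2.03×10^5 N ≈ 203 kN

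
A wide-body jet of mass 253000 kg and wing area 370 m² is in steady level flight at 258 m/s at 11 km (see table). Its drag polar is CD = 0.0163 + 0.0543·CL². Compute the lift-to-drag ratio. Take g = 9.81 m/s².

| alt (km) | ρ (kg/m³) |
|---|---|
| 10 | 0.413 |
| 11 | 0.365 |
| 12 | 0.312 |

At 11 km, from the table: ρ = 0.365 kg/m³.
Weight W = mg = 253000 × 9.81 = 2.4819×10^6 N; in level flight L = W.
Dynamic pressure q = 0.5 × 0.365 × 258² = 12150 Pa.
CL = W/(q·S) = 2.4819×10^6 / (12150 × 370) = 0.5522.
CD = 0.0163 + 0.0543 × 0.5522² = 0.03286.
L/D = CL/CD = 0.5522 / 0.03286 = 16.8

L/D = 16.8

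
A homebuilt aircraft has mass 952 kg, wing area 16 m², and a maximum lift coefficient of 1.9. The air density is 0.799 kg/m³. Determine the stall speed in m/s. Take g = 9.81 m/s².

Stall occurs when L = W at CL,max. W = mg = 952 × 9.81 = 9339 N.
From L = ½ρV²S·CL,max = W: V_stall = √(2W/(ρSCL,max)) = √(2·9339/(0.799·16·1.9))
V_stall = √769 = 27.7 m/s

V_stall = 27.7 m/s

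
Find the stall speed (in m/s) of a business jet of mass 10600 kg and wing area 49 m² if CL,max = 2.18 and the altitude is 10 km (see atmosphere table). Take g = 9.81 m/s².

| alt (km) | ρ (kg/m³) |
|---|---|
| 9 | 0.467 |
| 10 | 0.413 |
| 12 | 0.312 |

At 10 km, from the table: ρ = 0.413 kg/m³.
Weight W = mg = 10600 × 9.81 = 1.04×10^5 N.
V_stall = √(2W/(ρ·S·CL,max)) = √(2 × 1.04×10^5 / (0.413 × 49 × 2.18))
V_stall = √4714 = 68.7 m/s

V_stall = 68.7 m/s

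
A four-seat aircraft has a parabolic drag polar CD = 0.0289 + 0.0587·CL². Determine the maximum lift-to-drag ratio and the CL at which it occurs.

(L/D)max = 12.1, at CL = 0.702

For CD = CD0 + K·CL², (L/D)max occurs at CL* = √(CD0/K) and equals 1/(2√(K·CD0)).
(L/D)max = 1/(2√(0.0587 × 0.0289)) = 1/(2 × 0.04119) = 12.1
CL* = √(0.0289/0.0587) = 0.702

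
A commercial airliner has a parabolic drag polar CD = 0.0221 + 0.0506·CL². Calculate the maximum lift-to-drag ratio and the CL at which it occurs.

For CD = CD0 + K·CL², (L/D)max occurs at CL* = √(CD0/K) and equals 1/(2√(K·CD0)).
(L/D)max = 1/(2√(0.0506 × 0.0221)) = 1/(2 × 0.03344) = 15
CL* = √(0.0221/0.0506) = 0.661

(L/D)max = 15, at CL = 0.661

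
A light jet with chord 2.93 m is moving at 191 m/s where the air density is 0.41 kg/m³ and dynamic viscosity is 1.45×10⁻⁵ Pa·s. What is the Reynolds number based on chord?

Re = ρ·v·c/μ = 0.41 × 191 × 2.93 / (1.45×10⁻⁵) = 1.58×10^7

Re = 1.58×10^7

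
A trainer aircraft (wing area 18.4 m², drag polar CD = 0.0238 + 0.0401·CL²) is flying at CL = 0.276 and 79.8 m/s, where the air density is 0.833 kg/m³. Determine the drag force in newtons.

D = 1310 N

CD = 0.0238 + 0.0401 × 0.276² = 0.02685
D = ½ρv²S·CD = ½ × 0.833 × 79.8² × 18.4 × 0.02685 = 1310 N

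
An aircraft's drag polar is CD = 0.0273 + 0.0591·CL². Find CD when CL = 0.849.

CD = 0.0699

CD = 0.0273 + 0.0591 × 0.849² = 0.0273 + 0.0426 = 0.0699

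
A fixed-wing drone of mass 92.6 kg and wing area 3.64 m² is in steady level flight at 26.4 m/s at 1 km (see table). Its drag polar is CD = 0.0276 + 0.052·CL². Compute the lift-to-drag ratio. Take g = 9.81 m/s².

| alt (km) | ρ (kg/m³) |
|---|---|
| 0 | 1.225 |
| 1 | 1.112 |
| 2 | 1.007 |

L/D = 13.1

At 1 km, from the table: ρ = 1.112 kg/m³.
In steady level flight, lift balances weight: W = mg = 92.6 × 9.81 = 908.41 N.
q = ½ρv² = ½ × 1.112 × 26.4² = 387.5 Pa.
CL = W/(q·S) = 908.41 / (387.5 × 3.64) = 0.644.
CD = 0.0276 + 0.052 × 0.644² = 0.04917.
L/D = CL/CD = 0.644 / 0.04917 = 13.1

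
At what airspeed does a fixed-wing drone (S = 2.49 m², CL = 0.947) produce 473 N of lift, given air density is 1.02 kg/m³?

v = 19.8 m/s

L = ½ρv²S·CL ⇒ v = √(2L/(ρ·S·CL))
v = √(2 × 473 / (1.02 × 2.49 × 0.947)) = √393.3 = 19.8 m/s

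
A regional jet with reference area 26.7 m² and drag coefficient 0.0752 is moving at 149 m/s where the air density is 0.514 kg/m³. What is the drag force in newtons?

D = ½ρv²S·CD = ½ × 0.514 × 149² × 26.7 × 0.0752 = 11500 N ≈ 11.5 kN

D = 11500 N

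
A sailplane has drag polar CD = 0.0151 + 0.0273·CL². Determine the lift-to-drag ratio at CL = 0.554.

CD = 0.0151 + 0.0273 × 0.554² = 0.02348
L/D = CL/CD = 0.554 / 0.02348 = 23.6

L/D = 23.6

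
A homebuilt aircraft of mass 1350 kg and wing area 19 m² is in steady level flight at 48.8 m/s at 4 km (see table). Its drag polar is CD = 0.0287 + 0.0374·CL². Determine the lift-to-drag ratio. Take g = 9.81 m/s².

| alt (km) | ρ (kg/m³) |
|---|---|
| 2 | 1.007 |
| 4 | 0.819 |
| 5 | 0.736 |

L/D = 15

At 4 km, from the table: ρ = 0.819 kg/m³.
Weight W = mg = 1350 × 9.81 = 13244 N; in level flight L = W.
q = ½ρv² = ½ × 0.819 × 48.8² = 975.2 Pa.
CL = 2W/(ρv²S) = 2×13244/(0.819×48.8²×19) = 0.7148.
CD = 0.0287 + 0.0374 × 0.7148² = 0.04781.
L/D = CL/CD = 0.7148 / 0.04781 = 15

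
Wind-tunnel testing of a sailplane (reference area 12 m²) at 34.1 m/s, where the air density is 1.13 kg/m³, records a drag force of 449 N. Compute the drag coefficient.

CD = 0.057

From D = ½ρv²S·CD, rearranging gives CD = 2D/(ρv²S).
CD = 2 × 449 / (1.13 × 34.1² × 12) = 0.057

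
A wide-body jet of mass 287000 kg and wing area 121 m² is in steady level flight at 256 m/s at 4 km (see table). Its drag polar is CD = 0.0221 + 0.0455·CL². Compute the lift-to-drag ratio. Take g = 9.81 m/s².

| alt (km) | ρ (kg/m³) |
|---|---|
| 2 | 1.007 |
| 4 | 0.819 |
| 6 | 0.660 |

L/D = 15.4

At 4 km, from the table: ρ = 0.819 kg/m³.
In steady level flight, lift balances weight: W = mg = 287000 × 9.81 = 2.8155×10^6 N.
Dynamic pressure q = 0.5 × 0.819 × 256² = 26840 Pa.
CL = W/(q·S) = 2.8155×10^6 / (26840 × 121) = 0.867.
CD = 0.0221 + 0.0455 × 0.867² = 0.0563.
L/D = CL/CD = 0.867 / 0.0563 = 15.4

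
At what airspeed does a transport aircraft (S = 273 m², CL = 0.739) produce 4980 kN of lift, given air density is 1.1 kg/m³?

L = ½ρv²S·CL ⇒ v = √(2L/(ρ·S·CL))
v = √(2 × 4.98×10^6 / (1.1 × 273 × 0.739)) = √44880 = 212 m/s

v = 212 m/s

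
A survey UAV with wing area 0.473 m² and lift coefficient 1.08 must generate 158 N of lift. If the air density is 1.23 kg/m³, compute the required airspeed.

L = ½ρv²S·CL ⇒ v = √(2L/(ρ·S·CL))
v = √(2 × 158 / (1.23 × 0.473 × 1.08)) = √502.9 = 22.4 m/s

v = 22.4 m/s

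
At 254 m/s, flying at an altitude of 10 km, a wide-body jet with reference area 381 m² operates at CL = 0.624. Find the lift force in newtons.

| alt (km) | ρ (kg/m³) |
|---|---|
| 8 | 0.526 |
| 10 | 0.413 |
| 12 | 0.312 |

L = 3.17×10^6 N

At 10 km, from the table: ρ = 0.413 kg/m³.
L = ½ρv²S·CL = ½ × 0.413 × 254² × 381 × 0.624 = 3.17×10^6 N ≈ 3170 kN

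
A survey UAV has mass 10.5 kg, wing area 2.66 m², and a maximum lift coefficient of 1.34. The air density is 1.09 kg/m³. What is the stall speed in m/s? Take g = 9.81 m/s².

At stall, lift equals weight: L = W = m·g = 10.5 × 9.81 = 103 N.
V_stall = √(2W/(ρ·S·CL,max)) = √(2 × 103 / (1.09 × 2.66 × 1.34))
V_stall = √53.02 = 7.28 m/s

V_stall = 7.28 m/s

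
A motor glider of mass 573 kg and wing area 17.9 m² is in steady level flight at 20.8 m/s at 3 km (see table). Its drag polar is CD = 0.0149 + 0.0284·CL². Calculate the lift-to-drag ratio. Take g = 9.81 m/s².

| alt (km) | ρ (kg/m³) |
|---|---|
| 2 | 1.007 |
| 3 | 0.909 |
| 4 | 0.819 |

L/D = 18.3

At 3 km, from the table: ρ = 0.909 kg/m³.
In steady level flight, lift balances weight: W = mg = 573 × 9.81 = 5621.1 N.
Dynamic pressure q = 0.5 × 0.909 × 20.8² = 196.6 Pa.
Required CL = L/(qS) = 5621.1/(196.6·17.9) = 1.597.
CD = 0.0149 + 0.0284 × 1.597² = 0.08733.
L/D = CL/CD = 1.597 / 0.08733 = 18.3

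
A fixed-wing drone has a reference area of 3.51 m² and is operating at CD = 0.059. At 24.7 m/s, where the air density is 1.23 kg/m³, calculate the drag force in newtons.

D = ½ρv²S·CD = ½ × 1.23 × 24.7² × 3.51 × 0.059 = 77.7 N

D = 77.7 N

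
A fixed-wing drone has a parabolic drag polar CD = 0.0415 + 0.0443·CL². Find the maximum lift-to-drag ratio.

For CD = CD0 + K·CL², (L/D)max occurs at CL* = √(CD0/K) and equals 1/(2√(K·CD0)).
(L/D)max = 1/(2√(0.0443 × 0.0415)) = 1/(2 × 0.04288) = 11.7

(L/D)max = 11.7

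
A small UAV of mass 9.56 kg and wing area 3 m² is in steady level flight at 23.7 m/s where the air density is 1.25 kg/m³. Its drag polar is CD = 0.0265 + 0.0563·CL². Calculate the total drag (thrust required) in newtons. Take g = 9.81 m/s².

D = 28.4 N

In steady level flight, lift balances weight: W = mg = 9.56 × 9.81 = 93.784 N.
Dynamic pressure q = 0.5 × 1.25 × 23.7² = 351.1 Pa.
Required CL = L/(qS) = 93.784/(351.1·3) = 0.08905.
CD = 0.0265 + 0.0563 × 0.08905² = 0.02695.
D = q·S·CD = 351.1 × 3 × 0.02695 = 28.38 N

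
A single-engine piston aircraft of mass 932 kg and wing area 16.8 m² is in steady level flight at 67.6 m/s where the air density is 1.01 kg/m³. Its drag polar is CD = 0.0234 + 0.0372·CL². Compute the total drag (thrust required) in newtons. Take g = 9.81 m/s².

Level flight ⇒ L = W = m·g = 932 × 9.81 = 9142.9 N.
Dynamic pressure q = 0.5 × 1.01 × 67.6² = 2308 Pa.
Required CL = L/(qS) = 9142.9/(2308·16.8) = 0.2358.
CD = 0.0234 + 0.0372 × 0.2358² = 0.02547.
D = q·S·CD = 2308 × 16.8 × 0.02547 = 987.4 N

D = 987 N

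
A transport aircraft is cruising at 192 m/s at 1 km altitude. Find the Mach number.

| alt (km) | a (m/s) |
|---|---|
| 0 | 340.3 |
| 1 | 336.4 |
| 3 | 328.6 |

At 1 km, from the table: a = 336.4 m/s.
M = v/a = 192 / 336.4 = 0.571

M = 0.571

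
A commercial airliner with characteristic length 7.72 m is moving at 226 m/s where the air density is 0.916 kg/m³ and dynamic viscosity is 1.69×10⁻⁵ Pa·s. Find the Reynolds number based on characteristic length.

Re = 9.46×10^7

Re = ρ·v·c/μ = 0.916 × 226 × 7.72 / (1.69×10⁻⁵) = 9.46×10^7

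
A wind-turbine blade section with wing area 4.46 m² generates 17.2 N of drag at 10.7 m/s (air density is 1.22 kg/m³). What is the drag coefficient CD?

CD = 0.0552

From D = ½ρv²S·CD, rearranging gives CD = 2D/(ρv²S).
CD = 2 × 17.2 / (1.22 × 10.7² × 4.46) = 0.0552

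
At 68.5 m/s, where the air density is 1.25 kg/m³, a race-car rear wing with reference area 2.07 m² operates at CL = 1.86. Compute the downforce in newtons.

L = 11300 N

Dynamic pressure q = ½ρv² = ½ × 1.25 × 68.5² = 2933 Pa.
L = q·S·CL = 2933 × 2.07 × 1.86 = 11300 N ≈ 11.3 kN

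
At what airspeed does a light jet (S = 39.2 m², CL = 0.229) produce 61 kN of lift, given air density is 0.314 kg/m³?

L = ½ρv²S·CL ⇒ v = √(2L/(ρ·S·CL))
v = √(2 × 61000 / (0.314 × 39.2 × 0.229)) = √43280 = 208 m/s

v = 208 m/s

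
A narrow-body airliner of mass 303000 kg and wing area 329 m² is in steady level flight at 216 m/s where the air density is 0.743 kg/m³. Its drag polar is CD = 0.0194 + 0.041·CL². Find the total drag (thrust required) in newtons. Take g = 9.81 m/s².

In steady level flight, lift balances weight: W = mg = 303000 × 9.81 = 2.9724×10^6 N.
Dynamic pressure q = 0.5 × 0.743 × 216² = 17330 Pa.
CL = W/(q·S) = 2.9724×10^6 / (17330 × 329) = 0.5213.
CD = 0.0194 + 0.041 × 0.5213² = 0.03054.
D = q·S·CD = 17330 × 329 × 0.03054 = 1.742×10^5 N

D = 1.74×10^5 N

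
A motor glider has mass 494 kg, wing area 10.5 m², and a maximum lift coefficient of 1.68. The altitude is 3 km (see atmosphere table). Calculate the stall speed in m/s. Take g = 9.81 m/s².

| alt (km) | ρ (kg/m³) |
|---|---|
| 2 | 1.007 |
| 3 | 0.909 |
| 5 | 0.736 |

At 3 km, from the table: ρ = 0.909 kg/m³.
At stall, lift equals weight: L = W = m·g = 494 × 9.81 = 4846 N.
From L = ½ρV²S·CL,max = W: V_stall = √(2W/(ρSCL,max)) = √(2·4846/(0.909·10.5·1.68))
V_stall = √604.5 = 24.6 m/s

V_stall = 24.6 m/s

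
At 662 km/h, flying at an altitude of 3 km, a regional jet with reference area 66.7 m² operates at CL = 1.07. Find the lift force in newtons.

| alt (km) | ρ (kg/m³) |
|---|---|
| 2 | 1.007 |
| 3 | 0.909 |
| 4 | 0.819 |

L = 1.1×10^6 N

At 3 km, from the table: ρ = 0.909 kg/m³.
Convert speed: v = 662 km/h ÷ 3.6 = 183.9 m/s.
L = ½ρv²S·CL = ½ × 0.909 × 183.9² × 66.7 × 1.07 = 1.1×10^6 N ≈ 1100 kN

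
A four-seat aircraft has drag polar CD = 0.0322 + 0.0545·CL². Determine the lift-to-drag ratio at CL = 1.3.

L/D = 10.5

CD = 0.0322 + 0.0545 × 1.3² = 0.1243
L/D = CL/CD = 1.3 / 0.1243 = 10.5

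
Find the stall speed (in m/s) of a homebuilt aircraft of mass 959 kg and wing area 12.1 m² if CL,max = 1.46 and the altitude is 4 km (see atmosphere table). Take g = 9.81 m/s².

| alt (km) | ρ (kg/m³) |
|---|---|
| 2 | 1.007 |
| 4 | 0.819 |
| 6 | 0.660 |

V_stall = 36.1 m/s

At 4 km, from the table: ρ = 0.819 kg/m³.
Stall occurs when L = W at CL,max. W = mg = 959 × 9.81 = 9408 N.
From L = ½ρV²S·CL,max = W: V_stall = √(2W/(ρSCL,max)) = √(2·9408/(0.819·12.1·1.46))
V_stall = √1300 = 36.1 m/s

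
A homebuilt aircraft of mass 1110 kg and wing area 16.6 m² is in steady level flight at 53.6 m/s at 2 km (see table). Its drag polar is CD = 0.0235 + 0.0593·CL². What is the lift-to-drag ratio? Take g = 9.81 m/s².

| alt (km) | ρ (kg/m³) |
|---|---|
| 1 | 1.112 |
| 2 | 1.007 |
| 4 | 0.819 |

L/D = 12.7

At 2 km, from the table: ρ = 1.007 kg/m³.
In steady level flight, lift balances weight: W = mg = 1110 × 9.81 = 10889 N.
Dynamic pressure q = 0.5 × 1.007 × 53.6² = 1447 Pa.
CL = W/(q·S) = 10889 / (1447 × 16.6) = 0.4535.
CD = 0.0235 + 0.0593 × 0.4535² = 0.03569.
L/D = CL/CD = 0.4535 / 0.03569 = 12.7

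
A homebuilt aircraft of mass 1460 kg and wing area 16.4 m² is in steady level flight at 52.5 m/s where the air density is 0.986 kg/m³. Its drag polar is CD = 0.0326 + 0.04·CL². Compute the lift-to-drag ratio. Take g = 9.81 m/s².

In steady level flight, lift balances weight: W = mg = 1460 × 9.81 = 14323 N.
Dynamic pressure q = 0.5 × 0.986 × 52.5² = 1359 Pa.
Required CL = L/(qS) = 14323/(1359·16.4) = 0.6427.
CD = 0.0326 + 0.04 × 0.6427² = 0.04912.
L/D = CL/CD = 0.6427 / 0.04912 = 13.1

L/D = 13.1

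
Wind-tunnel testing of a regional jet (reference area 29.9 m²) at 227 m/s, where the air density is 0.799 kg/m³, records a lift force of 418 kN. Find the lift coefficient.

CL = 0.679

From L = ½ρv²S·CL, rearranging gives CL = 2L/(ρv²S).
CL = 2 × 4.18×10^5 / (0.799 × 227² × 29.9) = 0.679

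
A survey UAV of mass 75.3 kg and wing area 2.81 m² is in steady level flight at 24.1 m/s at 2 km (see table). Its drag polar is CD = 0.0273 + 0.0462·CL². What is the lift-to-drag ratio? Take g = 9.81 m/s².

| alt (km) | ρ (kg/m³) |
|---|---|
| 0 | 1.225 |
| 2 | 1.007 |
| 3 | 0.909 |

L/D = 13.9

At 2 km, from the table: ρ = 1.007 kg/m³.
Weight W = mg = 75.3 × 9.81 = 738.69 N; in level flight L = W.
Dynamic pressure q = 0.5 × 1.007 × 24.1² = 292.4 Pa.
CL = 2W/(ρv²S) = 2×738.69/(1.007×24.1²×2.81) = 0.8989.
CD = 0.0273 + 0.0462 × 0.8989² = 0.06463.
L/D = CL/CD = 0.8989 / 0.06463 = 13.9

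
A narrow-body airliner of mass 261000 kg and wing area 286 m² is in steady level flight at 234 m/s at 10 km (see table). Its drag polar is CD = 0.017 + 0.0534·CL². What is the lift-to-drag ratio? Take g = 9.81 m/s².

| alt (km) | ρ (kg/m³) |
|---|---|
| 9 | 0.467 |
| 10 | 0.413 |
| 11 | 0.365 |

L/D = 15.7

At 10 km, from the table: ρ = 0.413 kg/m³.
Weight W = mg = 261000 × 9.81 = 2.5604×10^6 N; in level flight L = W.
Dynamic pressure q = 0.5 × 0.413 × 234² = 11310 Pa.
CL = 2W/(ρv²S) = 2×2.5604×10^6/(0.413×234²×286) = 0.7918.
CD = 0.017 + 0.0534 × 0.7918² = 0.05048.
L/D = CL/CD = 0.7918 / 0.05048 = 15.7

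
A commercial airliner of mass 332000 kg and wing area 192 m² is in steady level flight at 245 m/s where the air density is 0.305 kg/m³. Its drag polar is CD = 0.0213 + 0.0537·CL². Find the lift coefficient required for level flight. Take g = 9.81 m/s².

CL = 1.85

In steady level flight, lift balances weight: W = mg = 332000 × 9.81 = 3.2569×10^6 N.
q = ½ρv² = ½ × 0.305 × 245² = 9154 Pa.
CL = 2W/(ρv²S) = 2×3.2569×10^6/(0.305×245²×192) = 1.853.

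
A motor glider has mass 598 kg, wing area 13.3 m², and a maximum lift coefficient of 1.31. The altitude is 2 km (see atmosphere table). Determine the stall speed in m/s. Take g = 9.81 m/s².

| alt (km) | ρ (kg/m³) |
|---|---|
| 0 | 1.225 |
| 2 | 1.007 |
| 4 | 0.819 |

At 2 km, from the table: ρ = 1.007 kg/m³.
At stall, lift equals weight: L = W = m·g = 598 × 9.81 = 5866 N.
V_stall = √(2W/(ρ·S·CL,max)) = √(2 × 5866 / (1.007 × 13.3 × 1.31))
V_stall = √668.7 = 25.9 m/s

V_stall = 25.9 m/s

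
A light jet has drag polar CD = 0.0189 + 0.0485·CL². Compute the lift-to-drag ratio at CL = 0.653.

CD = 0.0189 + 0.0485 × 0.653² = 0.03958
L/D = CL/CD = 0.653 / 0.03958 = 16.5

L/D = 16.5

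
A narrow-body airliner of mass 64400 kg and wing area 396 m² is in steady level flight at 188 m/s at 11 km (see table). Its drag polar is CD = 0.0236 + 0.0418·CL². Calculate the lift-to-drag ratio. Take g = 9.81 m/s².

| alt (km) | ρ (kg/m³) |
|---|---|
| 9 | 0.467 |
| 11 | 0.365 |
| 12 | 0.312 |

At 11 km, from the table: ρ = 0.365 kg/m³.
Weight W = mg = 64400 × 9.81 = 6.3176×10^5 N; in level flight L = W.
Dynamic pressure q = 0.5 × 0.365 × 188² = 6450 Pa.
CL = 2W/(ρv²S) = 2×6.3176×10^5/(0.365×188²×396) = 0.2473.
CD = 0.0236 + 0.0418 × 0.2473² = 0.02616.
L/D = CL/CD = 0.2473 / 0.02616 = 9.46

L/D = 9.46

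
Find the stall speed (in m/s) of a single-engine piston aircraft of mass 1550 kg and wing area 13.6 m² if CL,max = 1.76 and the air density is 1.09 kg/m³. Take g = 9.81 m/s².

V_stall = 34.1 m/s

Stall occurs when L = W at CL,max. W = mg = 1550 × 9.81 = 15210 N.
From L = ½ρV²S·CL,max = W: V_stall = √(2W/(ρSCL,max)) = √(2·15210/(1.09·13.6·1.76))
V_stall = √1166 = 34.1 m/s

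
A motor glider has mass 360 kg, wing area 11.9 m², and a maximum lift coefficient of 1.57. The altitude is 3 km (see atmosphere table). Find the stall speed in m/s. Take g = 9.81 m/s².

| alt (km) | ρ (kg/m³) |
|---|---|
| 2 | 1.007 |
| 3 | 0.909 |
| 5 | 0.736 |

At 3 km, from the table: ρ = 0.909 kg/m³.
Weight W = mg = 360 × 9.81 = 3532 N.
From L = ½ρV²S·CL,max = W: V_stall = √(2W/(ρSCL,max)) = √(2·3532/(0.909·11.9·1.57))
V_stall = √415.9 = 20.4 m/s

V_stall = 20.4 m/s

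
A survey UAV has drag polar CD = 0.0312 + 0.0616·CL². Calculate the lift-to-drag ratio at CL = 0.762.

CD = 0.0312 + 0.0616 × 0.762² = 0.06697
L/D = CL/CD = 0.762 / 0.06697 = 11.4

L/D = 11.4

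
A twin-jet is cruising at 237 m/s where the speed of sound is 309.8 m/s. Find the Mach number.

M = v/a = 237 / 309.8 = 0.765

M = 0.765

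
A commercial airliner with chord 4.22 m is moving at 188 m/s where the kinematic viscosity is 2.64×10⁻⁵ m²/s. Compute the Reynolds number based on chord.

Re = v·c/ν = 188 × 4.22 / (2.64×10⁻⁵) = 3.01×10^7

Re = 3.01×10^7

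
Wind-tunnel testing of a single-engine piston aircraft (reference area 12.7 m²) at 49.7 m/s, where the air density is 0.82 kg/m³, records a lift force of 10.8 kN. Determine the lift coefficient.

CL = 0.84

From L = ½ρv²S·CL, rearranging gives CL = 2L/(ρv²S).
CL = 2 × 10800 / (0.82 × 49.7² × 12.7) = 0.84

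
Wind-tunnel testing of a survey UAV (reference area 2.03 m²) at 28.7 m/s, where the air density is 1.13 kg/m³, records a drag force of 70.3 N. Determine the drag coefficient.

CD = 0.0744

From D = ½ρv²S·CD, rearranging gives CD = 2D/(ρv²S).
CD = 2 × 70.3 / (1.13 × 28.7² × 2.03) = 0.0744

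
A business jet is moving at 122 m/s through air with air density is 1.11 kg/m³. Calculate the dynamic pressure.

q = ½ρv² = ½ × 1.11 × 122² = 8260 Pa

q = 8260 Pa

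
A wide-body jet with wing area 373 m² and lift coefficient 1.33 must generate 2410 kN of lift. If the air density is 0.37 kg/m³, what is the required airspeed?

L = ½ρv²S·CL ⇒ v = √(2L/(ρ·S·CL))
v = √(2 × 2.41×10^6 / (0.37 × 373 × 1.33)) = √26260 = 162 m/s

v = 162 m/s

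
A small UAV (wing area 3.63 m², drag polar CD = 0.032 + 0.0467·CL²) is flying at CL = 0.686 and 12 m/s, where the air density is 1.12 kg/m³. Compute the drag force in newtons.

CD = 0.032 + 0.0467 × 0.686² = 0.05398
D = ½ρv²S·CD = ½ × 1.12 × 12² × 3.63 × 0.05398 = 15.8 N

D = 15.8 N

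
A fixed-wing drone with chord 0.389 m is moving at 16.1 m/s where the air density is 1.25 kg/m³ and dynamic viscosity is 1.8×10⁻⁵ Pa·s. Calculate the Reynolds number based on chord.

Re = ρ·v·c/μ = 1.25 × 16.1 × 0.389 / (1.8×10⁻⁵) = 4.35×10^5

Re = 4.35×10^5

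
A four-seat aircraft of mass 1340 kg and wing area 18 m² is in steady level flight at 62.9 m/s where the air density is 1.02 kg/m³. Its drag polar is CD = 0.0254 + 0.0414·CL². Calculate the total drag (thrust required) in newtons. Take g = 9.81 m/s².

D = 1120 N

In steady level flight, lift balances weight: W = mg = 1340 × 9.81 = 13145 N.
Dynamic pressure q = 0.5 × 1.02 × 62.9² = 2018 Pa.
Required CL = L/(qS) = 13145/(2018·18) = 0.3619.
CD = 0.0254 + 0.0414 × 0.3619² = 0.03082.
D = q·S·CD = 2018 × 18 × 0.03082 = 1119 N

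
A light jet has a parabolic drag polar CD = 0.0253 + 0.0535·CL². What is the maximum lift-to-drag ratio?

(L/D)max = 13.6

For CD = CD0 + K·CL², (L/D)max occurs at CL* = √(CD0/K) and equals 1/(2√(K·CD0)).
(L/D)max = 1/(2√(0.0535 × 0.0253)) = 1/(2 × 0.03679) = 13.6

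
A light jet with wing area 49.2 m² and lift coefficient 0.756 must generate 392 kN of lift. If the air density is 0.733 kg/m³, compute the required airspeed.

L = ½ρv²S·CL ⇒ v = √(2L/(ρ·S·CL))
v = √(2 × 3.92×10^5 / (0.733 × 49.2 × 0.756)) = √28760 = 170 m/s

v = 170 m/s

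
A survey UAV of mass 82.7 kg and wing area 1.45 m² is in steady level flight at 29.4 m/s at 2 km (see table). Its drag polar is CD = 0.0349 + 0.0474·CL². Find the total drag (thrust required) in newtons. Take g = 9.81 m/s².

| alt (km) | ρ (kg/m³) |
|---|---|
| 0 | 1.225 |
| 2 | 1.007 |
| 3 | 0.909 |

D = 71.5 N

At 2 km, from the table: ρ = 1.007 kg/m³.
In steady level flight, lift balances weight: W = mg = 82.7 × 9.81 = 811.29 N.
q = ½ρv² = ½ × 1.007 × 29.4² = 435.2 Pa.
CL = W/(q·S) = 811.29 / (435.2 × 1.45) = 1.286.
CD = 0.0349 + 0.0474 × 1.286² = 0.1132.
D = q·S·CD = 435.2 × 1.45 × 0.1132 = 71.46 N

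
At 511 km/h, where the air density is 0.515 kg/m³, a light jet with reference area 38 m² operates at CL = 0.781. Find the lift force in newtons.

L = 1.54×10^5 N

Convert speed: v = 511 km/h ÷ 3.6 = 141.9 m/s.
Dynamic pressure q = ½ρv² = ½ × 0.515 × 141.9² = 5188 Pa.
L = q·S·CL = 5188 × 38 × 0.781 = 1.54×10^5 N ≈ 154 kN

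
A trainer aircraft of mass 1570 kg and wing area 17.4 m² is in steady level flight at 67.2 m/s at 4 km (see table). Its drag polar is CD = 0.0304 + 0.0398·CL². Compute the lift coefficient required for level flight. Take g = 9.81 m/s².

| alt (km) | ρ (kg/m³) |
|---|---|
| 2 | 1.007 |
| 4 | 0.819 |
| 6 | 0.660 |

CL = 0.479

At 4 km, from the table: ρ = 0.819 kg/m³.
Level flight ⇒ L = W = m·g = 1570 × 9.81 = 15402 N.
Dynamic pressure q = 0.5 × 0.819 × 67.2² = 1849 Pa.
CL = W/(q·S) = 15402 / (1849 × 17.4) = 0.4787.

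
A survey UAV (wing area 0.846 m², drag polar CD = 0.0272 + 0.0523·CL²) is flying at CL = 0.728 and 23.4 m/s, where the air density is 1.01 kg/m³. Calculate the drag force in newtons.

CD = 0.0272 + 0.0523 × 0.728² = 0.05492
D = ½ρv²S·CD = ½ × 1.01 × 23.4² × 0.846 × 0.05492 = 12.8 N

D = 12.8 N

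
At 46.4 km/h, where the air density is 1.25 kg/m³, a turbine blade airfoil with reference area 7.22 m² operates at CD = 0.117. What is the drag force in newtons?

D = 87.7 N

Convert speed: v = 46.4 km/h ÷ 3.6 = 12.89 m/s.
Dynamic pressure q = ½ρv² = ½ × 1.25 × 12.89² = 103.8 Pa.
D = q·S·CD = 103.8 × 7.22 × 0.117 = 87.7 N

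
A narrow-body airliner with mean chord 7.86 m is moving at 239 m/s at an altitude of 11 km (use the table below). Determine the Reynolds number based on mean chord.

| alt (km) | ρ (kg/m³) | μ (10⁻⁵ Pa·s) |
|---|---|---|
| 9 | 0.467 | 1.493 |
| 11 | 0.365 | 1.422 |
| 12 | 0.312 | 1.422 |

At 11 km, from the table: ρ = 0.365 kg/m³, μ = 1.422×10⁻⁵ Pa·s.
Re = ρ·v·c/μ = 0.365 × 239 × 7.86 / (1.422×10⁻⁵) = 4.82×10^7

Re = 4.82×10^7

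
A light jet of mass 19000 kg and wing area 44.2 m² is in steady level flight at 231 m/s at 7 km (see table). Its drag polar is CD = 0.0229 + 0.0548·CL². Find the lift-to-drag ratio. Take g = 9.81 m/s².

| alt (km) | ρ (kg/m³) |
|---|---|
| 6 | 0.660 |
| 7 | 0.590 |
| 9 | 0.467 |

At 7 km, from the table: ρ = 0.590 kg/m³.
In steady level flight, lift balances weight: W = mg = 19000 × 9.81 = 1.8639×10^5 N.
Dynamic pressure q = 0.5 × 0.59 × 231² = 15740 Pa.
Required CL = L/(qS) = 1.8639×10^5/(15740·44.2) = 0.2679.
CD = 0.0229 + 0.0548 × 0.2679² = 0.02683.
L/D = CL/CD = 0.2679 / 0.02683 = 9.98

L/D = 9.98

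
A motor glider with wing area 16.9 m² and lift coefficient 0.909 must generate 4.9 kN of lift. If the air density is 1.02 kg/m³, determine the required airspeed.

L = ½ρv²S·CL ⇒ v = √(2L/(ρ·S·CL))
v = √(2 × 4900 / (1.02 × 16.9 × 0.909)) = √625.4 = 25 m/s

v = 25 m/s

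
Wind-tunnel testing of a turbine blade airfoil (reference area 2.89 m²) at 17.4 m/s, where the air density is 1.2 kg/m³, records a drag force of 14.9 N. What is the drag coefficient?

CD = 0.0284

From D = ½ρv²S·CD, rearranging gives CD = 2D/(ρv²S).
CD = 2 × 14.9 / (1.2 × 17.4² × 2.89) = 0.0284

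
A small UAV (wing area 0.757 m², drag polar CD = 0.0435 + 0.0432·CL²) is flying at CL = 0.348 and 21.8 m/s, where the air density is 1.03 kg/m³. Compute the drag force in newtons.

D = 9.03 N

CD = 0.0435 + 0.0432 × 0.348² = 0.04873
D = ½ρv²S·CD = ½ × 1.03 × 21.8² × 0.757 × 0.04873 = 9.03 N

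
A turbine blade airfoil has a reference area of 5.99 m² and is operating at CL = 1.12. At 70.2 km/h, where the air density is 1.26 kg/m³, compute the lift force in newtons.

Convert speed: v = 70.2 km/h ÷ 3.6 = 19.5 m/s.
Dynamic pressure q = ½ρv² = ½ × 1.26 × 19.5² = 239.6 Pa.
L = q·S·CL = 239.6 × 5.99 × 1.12 = 1610 N

L = 1610 N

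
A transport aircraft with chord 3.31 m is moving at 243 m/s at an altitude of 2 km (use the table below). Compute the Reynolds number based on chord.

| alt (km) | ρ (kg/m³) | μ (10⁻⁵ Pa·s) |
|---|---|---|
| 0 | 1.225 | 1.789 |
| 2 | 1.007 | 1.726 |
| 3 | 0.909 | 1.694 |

At 2 km, from the table: ρ = 1.007 kg/m³, μ = 1.726×10⁻⁵ Pa·s.
Re = ρ·v·c/μ = 1.007 × 243 × 3.31 / (1.726×10⁻⁵) = 4.69×10^7

Re = 4.69×10^7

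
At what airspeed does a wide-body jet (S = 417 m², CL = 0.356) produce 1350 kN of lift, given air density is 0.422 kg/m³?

L = ½ρv²S·CL ⇒ v = √(2L/(ρ·S·CL))
v = √(2 × 1.35×10^6 / (0.422 × 417 × 0.356)) = √43100 = 208 m/s

v = 208 m/s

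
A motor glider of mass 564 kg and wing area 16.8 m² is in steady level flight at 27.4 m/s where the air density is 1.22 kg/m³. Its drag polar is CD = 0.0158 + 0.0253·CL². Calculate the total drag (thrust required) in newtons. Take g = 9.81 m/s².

D = 222 N

In steady level flight, lift balances weight: W = mg = 564 × 9.81 = 5532.8 N.
q = ½ρv² = ½ × 1.22 × 27.4² = 458 Pa.
Required CL = L/(qS) = 5532.8/(458·16.8) = 0.7191.
CD = 0.0158 + 0.0253 × 0.7191² = 0.02888.
D = q·S·CD = 458 × 16.8 × 0.02888 = 222.2 N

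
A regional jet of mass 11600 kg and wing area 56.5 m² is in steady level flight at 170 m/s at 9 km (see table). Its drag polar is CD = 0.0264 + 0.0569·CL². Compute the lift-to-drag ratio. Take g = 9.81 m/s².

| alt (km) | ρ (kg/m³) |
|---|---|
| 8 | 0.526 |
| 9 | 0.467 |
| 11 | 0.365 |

At 9 km, from the table: ρ = 0.467 kg/m³.
Weight W = mg = 11600 × 9.81 = 1.138×10^5 N; in level flight L = W.
q = ½ρv² = ½ × 0.467 × 170² = 6748 Pa.
CL = W/(q·S) = 1.138×10^5 / (6748 × 56.5) = 0.2985.
CD = 0.0264 + 0.0569 × 0.2985² = 0.03147.
L/D = CL/CD = 0.2985 / 0.03147 = 9.48

L/D = 9.48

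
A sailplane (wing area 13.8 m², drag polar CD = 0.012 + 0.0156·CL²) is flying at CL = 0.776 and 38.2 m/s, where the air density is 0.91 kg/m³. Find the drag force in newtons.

D = 196 N

CD = 0.012 + 0.0156 × 0.776² = 0.02139
D = ½ρv²S·CD = ½ × 0.91 × 38.2² × 13.8 × 0.02139 = 196 N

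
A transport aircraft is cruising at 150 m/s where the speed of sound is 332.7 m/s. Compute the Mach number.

M = 0.451

M = v/a = 150 / 332.7 = 0.451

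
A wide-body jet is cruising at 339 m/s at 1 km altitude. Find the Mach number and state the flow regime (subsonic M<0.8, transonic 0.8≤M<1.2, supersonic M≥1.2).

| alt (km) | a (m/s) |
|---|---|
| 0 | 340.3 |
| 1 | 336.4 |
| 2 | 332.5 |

M = 1.01 (transonic)

At 1 km, from the table: a = 336.4 m/s.
M = v/a = 339 / 336.4 = 1.01
M = 1.01 → transonic.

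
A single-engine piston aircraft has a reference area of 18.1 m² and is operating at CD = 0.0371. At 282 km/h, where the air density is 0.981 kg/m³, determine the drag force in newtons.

D = 2020 N

Convert speed: v = 282 km/h ÷ 3.6 = 78.33 m/s.
Dynamic pressure q = ½ρv² = ½ × 0.981 × 78.33² = 3010 Pa.
D = q·S·CD = 3010 × 18.1 × 0.0371 = 2020 N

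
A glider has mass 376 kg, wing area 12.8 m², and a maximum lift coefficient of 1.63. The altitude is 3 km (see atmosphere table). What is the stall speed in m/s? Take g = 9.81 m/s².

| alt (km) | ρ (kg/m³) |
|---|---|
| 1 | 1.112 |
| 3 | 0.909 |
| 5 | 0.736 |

V_stall = 19.7 m/s

At 3 km, from the table: ρ = 0.909 kg/m³.
At stall, lift equals weight: L = W = m·g = 376 × 9.81 = 3689 N.
V_stall = √(2W/(ρ·S·CL,max)) = √(2 × 3689 / (0.909 × 12.8 × 1.63))
V_stall = √389 = 19.7 m/s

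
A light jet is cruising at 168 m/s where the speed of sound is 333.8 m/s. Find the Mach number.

M = 0.503

M = v/a = 168 / 333.8 = 0.503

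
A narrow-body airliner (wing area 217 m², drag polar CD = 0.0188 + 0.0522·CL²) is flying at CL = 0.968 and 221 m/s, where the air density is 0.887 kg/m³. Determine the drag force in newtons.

CD = 0.0188 + 0.0522 × 0.968² = 0.06771
D = ½ρv²S·CD = ½ × 0.887 × 221² × 217 × 0.06771 = 3.18×10^5 N

D = 3.18×10^5 N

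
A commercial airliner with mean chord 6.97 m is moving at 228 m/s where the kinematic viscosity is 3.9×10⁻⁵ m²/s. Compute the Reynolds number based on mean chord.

Re = v·c/ν = 228 × 6.97 / (3.9×10⁻⁵) = 4.07×10^7

Re = 4.07×10^7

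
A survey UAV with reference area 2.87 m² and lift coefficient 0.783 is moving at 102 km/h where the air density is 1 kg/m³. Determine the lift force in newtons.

L = 902 N

Convert speed: v = 102 km/h ÷ 3.6 = 28.33 m/s.
L = ½ρv²S·CL = ½ × 1 × 28.33² × 2.87 × 0.783 = 902 N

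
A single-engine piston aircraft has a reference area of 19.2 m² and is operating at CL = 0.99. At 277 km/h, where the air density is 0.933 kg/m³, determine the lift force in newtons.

Convert speed: v = 277 km/h ÷ 3.6 = 76.94 m/s.
L = ½ρv²S·CL = ½ × 0.933 × 76.94² × 19.2 × 0.99 = 52500 N ≈ 52.5 kN

L = 52500 N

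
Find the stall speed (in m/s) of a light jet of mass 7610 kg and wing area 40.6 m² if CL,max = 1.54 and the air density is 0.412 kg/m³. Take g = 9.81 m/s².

Stall occurs when L = W at CL,max. W = mg = 7610 × 9.81 = 74650 N.
V_stall = √(2W/(ρ·S·CL,max)) = √(2 × 74650 / (0.412 × 40.6 × 1.54))
V_stall = √5796 = 76.1 m/s

V_stall = 76.1 m/s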